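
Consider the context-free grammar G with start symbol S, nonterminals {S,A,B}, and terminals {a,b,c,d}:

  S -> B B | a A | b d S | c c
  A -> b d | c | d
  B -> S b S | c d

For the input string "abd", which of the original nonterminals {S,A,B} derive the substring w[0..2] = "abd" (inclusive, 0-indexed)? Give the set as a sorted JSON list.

Convert to CNF:
  S -> B B | T0 X5 | T2 T2 | T3 A
  A -> T0 T1 | c | d
  B -> S X4 | T2 T1
  T0 -> b
  T1 -> d
  T2 -> c
  T3 -> a
  X4 -> T0 S
  X5 -> T1 S

CYK table (by increasing span), restricted to cells inside w[0..2]:
  cell(0,0) a: {T3}  orig:{}
  cell(1,1) b: {T0}  orig:{}
  cell(2,2) d: {A,T1}  orig:{A}
  cell(0,1) ab: ∅
  cell(1,2) bd: {A}
  cell(0,2) abd: {S}

Original NTs in T[0,2] deriving "abd": ["S"]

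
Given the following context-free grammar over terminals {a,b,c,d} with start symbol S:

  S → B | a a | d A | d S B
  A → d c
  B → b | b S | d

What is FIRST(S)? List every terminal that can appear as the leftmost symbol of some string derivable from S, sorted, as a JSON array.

FIRST iteration:
iter 1:
  A via A→d c: +{d}
  B via B→b: +{b}
  B via B→d: +{d}
  S via S→B: +{b,d}
  S via S→a a: +{a}
  FIRST[S]={a,b,d}  FIRST[A]={d}  FIRST[B]={b,d}
iter 2: (no change)
  FIRST[S]={a,b,d}  FIRST[A]={d}  FIRST[B]={b,d}

FIRST(S) = ["a", "b", "d"]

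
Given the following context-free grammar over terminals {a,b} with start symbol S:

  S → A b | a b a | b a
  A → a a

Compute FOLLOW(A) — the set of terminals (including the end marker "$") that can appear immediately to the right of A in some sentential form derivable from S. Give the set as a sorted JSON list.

FIRST sets, iterate to fixpoint:
iter 1:
  A via A→a a: +{a}
  S via S→A b: +{a}
  S via S→b a: +{b}
  S: {a,b}  A: {a}
iter 2: (no change)
  S: {a,b}  A: {a}

FOLLOW iteration:
initialize: $ ∈ FOLLOW(S)
round 1:
  S→A b: FOLLOW(A) ⊇ FIRST(b) = {b}; new: +{b}
  FOLLOW[S]={$}  FOLLOW[A]={b}
round 2: (stable)
  FOLLOW[S]={$}  FOLLOW[A]={b}

FOLLOW(A) = ["b"]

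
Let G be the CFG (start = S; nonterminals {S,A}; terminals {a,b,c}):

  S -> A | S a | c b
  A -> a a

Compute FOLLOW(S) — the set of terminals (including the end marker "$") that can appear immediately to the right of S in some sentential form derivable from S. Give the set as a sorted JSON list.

Compute FIRST by fixpoint:
round 1:
  A via A→a a: +{a}
  S via S→A: +{a}
  S via S→c b: +{c}
  S: {a,c}  A: {a}
round 2: (no change)
  S: {a,c}  A: {a}

FOLLOW sets:
initialize: $ ∈ FOLLOW(S)
iter 1:
  S→A: FOLLOW(A) ⊇ FOLLOW(S) ⊇ {$}; new: +{$}
  S→S a: FOLLOW(S) ⊇ FIRST(a) = {a}; new: +{a}
  S: {$,a}  A: {$}
iter 2:
  S→A: FOLLOW(A) ⊇ FOLLOW(S) ⊇ {$,a}; new: +{a}
  S: {$,a}  A: {$,a}
iter 3: (no change)
  S: {$,a}  A: {$,a}

FOLLOW(S) = ["$", "a"]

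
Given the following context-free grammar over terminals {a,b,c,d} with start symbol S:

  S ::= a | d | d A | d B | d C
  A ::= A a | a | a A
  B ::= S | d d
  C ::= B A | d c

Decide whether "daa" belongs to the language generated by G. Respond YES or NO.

Convert to CNF:
  S -> T1 A | T1 B | T1 C | a | d
  A -> A T0 | T0 A | a
  B -> T1 A | T1 B | T1 C | T1 T1 | a | d
  C -> B A | T1 T2
  T0 -> a
  T1 -> d
  T2 -> c

Fill CYK table bottom-up:
  [0..0]={B,S,T1}  "d"  orig:{B,S}
  [1..1]={A,B,S,T0}  "a"  orig:{A,B,S}
  [2..2]={A,B,S,T0}  "a"  orig:{A,B,S}
  [0..1]={B,C,S}  "da"
  [1..2]={A,C}  "aa"
  [0..2]={B,C,S}  "daa"

S ∈ T[0,2] ⇒ YES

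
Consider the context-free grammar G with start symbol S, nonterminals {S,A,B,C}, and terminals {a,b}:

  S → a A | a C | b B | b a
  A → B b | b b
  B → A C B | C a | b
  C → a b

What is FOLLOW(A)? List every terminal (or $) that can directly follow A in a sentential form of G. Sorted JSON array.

FIRST iteration:
pass 1:
  A via A→b b: +{b}
  B via B→A C B: +{b}
  C via C→a b: +{a}
  S via S→a A: +{a}
  S via S→b B: +{b}
  S: {a,b}  A: {b}  B: {b}  C: {a}
pass 2:
  B via B→C a: +{a}
  S: {a,b}  A: {b}  B: {a,b}  C: {a}
pass 3:
  A via A→B b: +{a}
  S: {a,b}  A: {a,b}  B: {a,b}  C: {a}
pass 4: (stable)
  S: {a,b}  A: {a,b}  B: {a,b}  C: {a}

FOLLOW sets:
FOLLOW(S) := {$}
[1]
  A→B b: FOLLOW(B) ⊇ FIRST(b) = {b}; new: +{b}
  B→A C B: FOLLOW(A) ⊇ FIRST(C) = {a}; new: +{a}
  B→A C B: FOLLOW(C) ⊇ FIRST(B) = {a,b}; new: +{a,b}
  S→a A: FOLLOW(A) ⊇ FOLLOW(S) ⊇ {$}; new: +{$}
  S→a C: FOLLOW(C) ⊇ FOLLOW(S) ⊇ {$}; new: +{$}
  S→b B: FOLLOW(B) ⊇ FOLLOW(S) ⊇ {$}; new: +{$}
  S: {$}  A: {$,a}  B: {$,b}  C: {$,a,b}
[2] (stable)
  S: {$}  A: {$,a}  B: {$,b}  C: {$,a,b}

FOLLOW(A) = ["$", "a"]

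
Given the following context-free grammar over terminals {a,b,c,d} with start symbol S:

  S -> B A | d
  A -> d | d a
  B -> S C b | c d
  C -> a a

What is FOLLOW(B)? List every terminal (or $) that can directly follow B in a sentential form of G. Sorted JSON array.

FIRST iteration:
round 1:
  A via A→d: +{d}
  B via B→c d: +{c}
  C via C→a a: +{a}
  S via S→B A: +{c}
  S via S→d: +{d}
  FIRST(S)={c,d}  FIRST(A)={d}  FIRST(B)={c}  FIRST(C)={a}
round 2:
  B via B→S C b: +{d}
  FIRST(S)={c,d}  FIRST(A)={d}  FIRST(B)={c,d}  FIRST(C)={a}
round 3: (stable)
  FIRST(S)={c,d}  FIRST(A)={d}  FIRST(B)={c,d}  FIRST(C)={a}

FOLLOW iteration:
seed FOLLOW(S) with $
round 1:
  B→S C b: FOLLOW(S) ⊇ FIRST(C) = {a}; new: +{a}
  B→S C b: FOLLOW(C) ⊇ FIRST(b) = {b}; new: +{b}
  S→B A: FOLLOW(B) ⊇ FIRST(A) = {d}; new: +{d}
  S→B A: FOLLOW(A) ⊇ FOLLOW(S) ⊇ {$,a}; new: +{$,a}
  S: {$,a}  A: {$,a}  B: {d}  C: {b}
round 2: — fixpoint
  S: {$,a}  A: {$,a}  B: {d}  C: {b}

FOLLOW(B) = ["d"]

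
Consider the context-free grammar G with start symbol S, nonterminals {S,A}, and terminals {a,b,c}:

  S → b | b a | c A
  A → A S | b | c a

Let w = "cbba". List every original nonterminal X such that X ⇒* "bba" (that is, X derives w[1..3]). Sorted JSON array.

CNF form of G:
  S -> T0 A | T2 T1 | b
  A -> A S | T0 T1 | b
  T0 -> c
  T1 -> a
  T2 -> b

Fill CYK table bottom-up, restricted to cells inside w[1..3]:
  cell(1,1) b: {A,S,T2}  orig:{A,S}
  cell(2,2) b: {A,S,T2}  orig:{A,S}
  cell(3,3) a: {T1}  orig:{}
  cell(1,2) bb: {A}
  cell(2,3) ba: {S}
  cell(1,3) bba: {A}

Original NTs in T[1,3] deriving "bba": ["A"]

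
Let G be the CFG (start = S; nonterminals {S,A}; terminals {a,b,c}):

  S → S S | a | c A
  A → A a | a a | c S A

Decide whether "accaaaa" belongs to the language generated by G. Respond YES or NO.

CNF form of G:
  S -> S S | T1 A | a
  A -> A T0 | T0 T0 | T1 X2
  T0 -> a
  T1 -> c
  X2 -> S A

Fill CYK table bottom-up:
  cell(0,0) a: {S,T0}  orig:{S}
  cell(1,1) c: {T1}  orig:{}
  cell(2,2) c: {T1}  orig:{}
  cell(3,3) a: {S,T0}  orig:{S}
  cell(4,4) a: {S,T0}  orig:{S}
  cell(5,5) a: {S,T0}  orig:{S}
  cell(6,6) a: {S,T0}  orig:{S}
  cell(0,1) ac: ∅
  cell(1,2) cc: ∅
  cell(2,3) ca: ∅
  cell(3,4) aa: {A,S}
  cell(4,5) aa: {A,S}
  cell(5,6) aa: {A,S}
  cell(0,2) acc: ∅
  cell(1,3) cca: ∅
  cell(2,4) caa: {S}
  cell(3,5) aaa: {A,S,X2}  orig:{A,S}
  cell(4,6) aaa: {A,S,X2}  orig:{A,S}
  cell(0,3) acca: ∅
  cell(1,4) ccaa: ∅
  cell(2,5) caaa: {A,S}
  cell(3,6) aaaa: {A,S,X2}  orig:{A,S}
  cell(0,4) accaa: ∅
  cell(1,5) ccaaa: {S}
  cell(2,6) caaaa: {A,S,X2}  orig:{A,S}
  cell(0,5) accaaa: {S}
  cell(1,6) ccaaaa: {A,S}
  cell(0,6) accaaaa: {S,X2}  orig:{S}

S ∈ T[0,6] ⇒ YES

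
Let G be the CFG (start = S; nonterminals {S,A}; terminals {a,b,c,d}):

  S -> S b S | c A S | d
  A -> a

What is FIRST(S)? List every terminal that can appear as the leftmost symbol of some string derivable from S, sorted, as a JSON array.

Compute FIRST by fixpoint:
pass 1:
  A via A→a: +{a}
  S via S→c A S: +{c}
  S via S→d: +{d}
  FIRST[S]={c,d}  FIRST[A]={a}
pass 2: (stable)
  FIRST[S]={c,d}  FIRST[A]={a}

FIRST(S) = ["c", "d"]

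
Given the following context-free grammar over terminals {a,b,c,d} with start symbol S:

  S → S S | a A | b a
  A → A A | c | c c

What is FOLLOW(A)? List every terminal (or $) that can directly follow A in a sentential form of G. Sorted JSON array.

Compute FIRST by fixpoint:
[1]
  A via A→c: +{c}
  S via S→a A: +{a}
  S via S→b a: +{b}
  S: {a,b}  A: {c}
[2] (stable)
  S: {a,b}  A: {c}

FOLLOW iteration:
FOLLOW(S) := {$}
round 1:
  A→A A: FOLLOW(A) ⊇ FIRST(A) = {c}; new: +{c}
  S→S S: FOLLOW(S) ⊇ FIRST(S) = {a,b}; new: +{a,b}
  S→a A: FOLLOW(A) ⊇ FOLLOW(S) ⊇ {$,a,b}; new: +{$,a,b}
  S: {$,a,b}  A: {$,a,b,c}
round 2: (stable)
  S: {$,a,b}  A: {$,a,b,c}

FOLLOW(A) = ["$", "a", "b", "c"]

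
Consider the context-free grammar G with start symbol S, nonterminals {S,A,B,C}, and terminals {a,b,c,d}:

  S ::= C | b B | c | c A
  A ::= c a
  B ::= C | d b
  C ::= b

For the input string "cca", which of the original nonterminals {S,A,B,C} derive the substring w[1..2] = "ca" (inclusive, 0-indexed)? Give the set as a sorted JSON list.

CNF form of G:
  S -> T0 A | T3 B | b | c
  A -> T0 T1
  B -> T2 T3 | b
  C -> b
  T0 -> c
  T1 -> a
  T2 -> d
  T3 -> b

CYK table (by increasing span), restricted to cells inside w[1..2]:
  cell(1,1) c: {S,T0}  orig:{S}
  cell(2,2) a: {T1}  orig:{}
  cell(1,2) ca: {A}

Original NTs in T[1,2] deriving "ca": ["A"]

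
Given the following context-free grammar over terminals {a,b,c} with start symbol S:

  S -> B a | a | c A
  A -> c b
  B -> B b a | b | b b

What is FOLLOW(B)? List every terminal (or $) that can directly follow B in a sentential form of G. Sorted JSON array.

FIRST iteration:
pass 1:
  A via A→c b: +{c}
  B via B→b: +{b}
  S via S→B a: +{b}
  S via S→a: +{a}
  S via S→c A: +{c}
  FIRST(S)={a,b,c}  FIRST(A)={c}  FIRST(B)={b}
pass 2: (no change)
  FIRST(S)={a,b,c}  FIRST(A)={c}  FIRST(B)={b}

FOLLOW sets:
seed FOLLOW(S) with $
pass 1:
  B→B b a: FOLLOW(B) ⊇ FIRST(b) = {b}; new: +{b}
  S→B a: FOLLOW(B) ⊇ FIRST(a) = {a}; new: +{a}
  S→c A: FOLLOW(A) ⊇ FOLLOW(S) ⊇ {$}; new: +{$}
  S: {$}  A: {$}  B: {a,b}
pass 2: (stable)
  S: {$}  A: {$}  B: {a,b}

FOLLOW(B) = ["a", "b"]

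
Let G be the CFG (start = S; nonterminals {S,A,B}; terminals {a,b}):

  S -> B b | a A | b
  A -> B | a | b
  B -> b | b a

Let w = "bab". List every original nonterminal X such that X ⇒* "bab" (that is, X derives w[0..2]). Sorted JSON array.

CNF form of G:
  S -> B T0 | T1 A | b
  A -> T0 T1 | a | b
  B -> T0 T1 | b
  T0 -> b
  T1 -> a

CYK fill (cells [i..j] with 0 ≤ i ≤ j ≤ 2 only):
  [0..0]={A,B,S,T0}  "b"  orig:{A,B,S}
  [1..1]={A,T1}  "a"  orig:{A}
  [2..2]={A,B,S,T0}  "b"  orig:{A,B,S}
  [0..1]={A,B}  "ba"
  [1..2]={S}  "ab"
  [0..2]={S}  "bab"

Original NTs in T[0,2] deriving "bab": ["S"]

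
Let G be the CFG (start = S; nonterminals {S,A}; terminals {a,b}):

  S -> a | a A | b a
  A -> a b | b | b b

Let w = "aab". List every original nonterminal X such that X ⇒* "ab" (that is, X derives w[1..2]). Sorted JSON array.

Convert to CNF:
  S -> T0 A | T1 T0 | a
  A -> T0 T1 | T1 T1 | b
  T0 -> a
  T1 -> b

CYK table (by increasing span), restricted to cells inside w[1..2]:
  T[1,1] 'a' = {S,T0}  orig:{S}
  T[2,2] 'b' = {A,T1}  orig:{A}
  T[1,2] 'ab' = {A,S}

Original NTs in T[1,2] deriving "ab": ["A", "S"]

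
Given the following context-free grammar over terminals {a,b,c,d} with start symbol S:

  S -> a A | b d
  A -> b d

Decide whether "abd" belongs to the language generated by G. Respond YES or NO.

CNF form of G:
  S -> T0 T1 | T2 A
  A -> T0 T1
  T0 -> b
  T1 -> d
  T2 -> a

CYK fill:
  T[0,0] 'a' = {T2}  orig:{}
  T[1,1] 'b' = {T0}  orig:{}
  T[2,2] 'd' = {T1}  orig:{}
  T[0,1] 'ab' = ∅
  T[1,2] 'bd' = {A,S}
  T[0,2] 'abd' = {S}

S ∈ T[0,2] ⇒ YES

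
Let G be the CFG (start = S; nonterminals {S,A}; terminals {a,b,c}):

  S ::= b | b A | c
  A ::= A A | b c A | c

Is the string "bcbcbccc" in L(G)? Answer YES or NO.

Convert to CNF:
  S -> T0 A | b | c
  A -> A A | T0 X2 | c
  T0 -> b
  T1 -> c
  X2 -> T1 A

CYK fill:
  [0..0]={S,T0}  "b"  orig:{S}
  [1..1]={A,S,T1}  "c"  orig:{A,S}
  [2..2]={S,T0}  "b"  orig:{S}
  [3..3]={A,S,T1}  "c"  orig:{A,S}
  [4..4]={S,T0}  "b"  orig:{S}
  [5..5]={A,S,T1}  "c"  orig:{A,S}
  [6..6]={A,S,T1}  "c"  orig:{A,S}
  [7..7]={A,S,T1}  "c"  orig:{A,S}
  [0..1]={S}  "bc"
  [1..2]=∅  "cb"
  [2..3]={S}  "bc"
  [3..4]=∅  "cb"
  [4..5]={S}  "bc"
  [5..6]={A,X2}  "cc"  orig:{A}
  [6..7]={A,X2}  "cc"  orig:{A}
  [0..2]=∅  "bcb"
  [1..3]=∅  "cbc"
  [2..4]=∅  "bcb"
  [3..5]=∅  "cbc"
  [4..6]={A,S}  "bcc"
  [5..7]={A,X2}  "ccc"  orig:{A}
  [0..3]=∅  "bcbc"
  [1..4]=∅  "cbcb"
  [2..5]=∅  "bcbc"
  [3..6]={A,X2}  "cbcc"  orig:{A}
  [4..7]={A,S}  "bccc"
  [0..4]=∅  "bcbcb"
  [1..5]=∅  "cbcbc"
  [2..6]={A,S}  "bcbcc"
  [3..7]={A,X2}  "cbccc"  orig:{A}
  [0..5]=∅  "bcbcbc"
  [1..6]={A,X2}  "cbcbcc"  orig:{A}
  [2..7]={A,S}  "bcbccc"
  [0..6]={A,S}  "bcbcbcc"
  [1..7]={A,X2}  "cbcbccc"  orig:{A}
  [0..7]={A,S}  "bcbcbccc"

S ∈ T[0,7] ⇒ YES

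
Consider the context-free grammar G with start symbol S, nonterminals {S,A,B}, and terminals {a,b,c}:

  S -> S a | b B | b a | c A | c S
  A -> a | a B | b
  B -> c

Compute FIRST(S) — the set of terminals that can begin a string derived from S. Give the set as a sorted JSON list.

Compute FIRST by fixpoint:
round 1:
  A via A→a: +{a}
  A via A→b: +{b}
  B via B→c: +{c}
  S via S→b B: +{b}
  S via S→c A: +{c}
  FIRST(S)={b,c}  FIRST(A)={a,b}  FIRST(B)={c}
round 2: (stable)
  FIRST(S)={b,c}  FIRST(A)={a,b}  FIRST(B)={c}

FIRST(S) = ["b", "c"]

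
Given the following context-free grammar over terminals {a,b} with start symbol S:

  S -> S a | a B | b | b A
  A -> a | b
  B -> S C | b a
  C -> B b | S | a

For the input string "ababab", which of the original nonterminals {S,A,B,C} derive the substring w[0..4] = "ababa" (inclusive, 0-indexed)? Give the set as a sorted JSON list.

CNF form of G:
  S -> S T1 | T0 A | T1 B | b
  A -> a | b
  B -> S C | T0 T1
  C -> B T0 | S T1 | T0 A | T1 B | a | b
  T0 -> b
  T1 -> a

CYK table (by increasing span) — only the sub-triangle for w[0..4]:
  cell(0,0) a: {A,C,T1}  orig:{A,C}
  cell(1,1) b: {A,C,S,T0}  orig:{A,C,S}
  cell(2,2) a: {A,C,T1}  orig:{A,C}
  cell(3,3) b: {A,C,S,T0}  orig:{A,C,S}
  cell(4,4) a: {A,C,T1}  orig:{A,C}
  cell(0,1) ab: ∅
  cell(1,2) ba: {B,C,S}
  cell(2,3) ab: ∅
  cell(3,4) ba: {B,C,S}
  cell(0,2) aba: {C,S}
  cell(1,3) bab: {B,C}
  cell(2,4) aba: {C,S}
  cell(0,3) abab: {B,C,S}
  cell(1,4) baba: {B}
  cell(0,4) ababa: {B,C,S}

Original NTs in T[0,4] deriving "ababa": ["B", "C", "S"]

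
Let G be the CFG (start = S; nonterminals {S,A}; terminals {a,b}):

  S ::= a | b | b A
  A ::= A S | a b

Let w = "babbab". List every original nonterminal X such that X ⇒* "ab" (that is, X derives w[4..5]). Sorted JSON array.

CNF form of G:
  S -> T1 A | a | b
  A -> A S | T0 T1
  T0 -> a
  T1 -> b

CYK fill — only the sub-triangle for w[4..5]:
  cell(4,4) a: {S,T0}  orig:{S}
  cell(5,5) b: {S,T1}  orig:{S}
  cell(4,5) ab: {A}

Original NTs in T[4,5] deriving "ab": ["A"]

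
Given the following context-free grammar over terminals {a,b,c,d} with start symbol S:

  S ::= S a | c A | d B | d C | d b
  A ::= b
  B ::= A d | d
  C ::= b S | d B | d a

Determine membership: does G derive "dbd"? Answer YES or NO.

Convert to CNF:
  S -> S T2 | T0 B | T0 C | T0 T1 | T3 A
  A -> b
  B -> A T0 | d
  C -> T0 B | T0 T2 | T1 S
  T0 -> d
  T1 -> b
  T2 -> a
  T3 -> c

CYK fill:
  cell(0,0) d: {B,T0}  orig:{B}
  cell(1,1) b: {A,T1}  orig:{A}
  cell(2,2) d: {B,T0}  orig:{B}
  cell(0,1) db: {S}
  cell(1,2) bd: {B}
  cell(0,2) dbd: {C,S}

S ∈ T[0,2] ⇒ YES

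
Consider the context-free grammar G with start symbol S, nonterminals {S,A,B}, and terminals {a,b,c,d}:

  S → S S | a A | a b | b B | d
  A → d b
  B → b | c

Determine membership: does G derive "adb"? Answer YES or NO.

CNF form of G:
  S -> S S | T1 B | T2 A | T2 T1 | d
  A -> T0 T1
  B -> b | c
  T0 -> d
  T1 -> b
  T2 -> a

CYK fill:
  [0..0]={T2}  "a"  orig:{}
  [1..1]={S,T0}  "d"  orig:{S}
  [2..2]={B,T1}  "b"  orig:{B}
  [0..1]=∅  "ad"
  [1..2]={A}  "db"
  [0..2]={S}  "adb"

S ∈ T[0,2] ⇒ YES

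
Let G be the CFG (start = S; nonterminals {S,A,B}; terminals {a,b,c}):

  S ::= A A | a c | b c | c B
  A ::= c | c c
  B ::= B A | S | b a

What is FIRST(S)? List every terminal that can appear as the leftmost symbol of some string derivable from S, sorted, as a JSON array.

Compute FIRST by fixpoint:
[1]
  A via A→c: +{c}
  B via B→b a: +{b}
  S via S→A A: +{c}
  S via S→a c: +{a}
  S via S→b c: +{b}
  FIRST[S]={a,b,c}  FIRST[A]={c}  FIRST[B]={b}
[2]
  B via B→S: +{a,c}
  FIRST[S]={a,b,c}  FIRST[A]={c}  FIRST[B]={a,b,c}
[3] (no change)
  FIRST[S]={a,b,c}  FIRST[A]={c}  FIRST[B]={a,b,c}

FIRST(S) = ["a", "b", "c"]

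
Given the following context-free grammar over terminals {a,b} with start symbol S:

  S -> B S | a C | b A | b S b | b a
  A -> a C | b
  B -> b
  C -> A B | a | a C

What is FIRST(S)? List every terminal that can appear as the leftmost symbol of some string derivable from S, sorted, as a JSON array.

FIRST iteration:
round 1:
  A via A→a C: +{a}
  A via A→b: +{b}
  B via B→b: +{b}
  C via C→A B: +{a,b}
  S via S→B S: +{b}
  S via S→a C: +{a}
  S: {a,b}  A: {a,b}  B: {b}  C: {a,b}
round 2: (no change)
  S: {a,b}  A: {a,b}  B: {b}  C: {a,b}

FIRST(S) = ["a", "b"]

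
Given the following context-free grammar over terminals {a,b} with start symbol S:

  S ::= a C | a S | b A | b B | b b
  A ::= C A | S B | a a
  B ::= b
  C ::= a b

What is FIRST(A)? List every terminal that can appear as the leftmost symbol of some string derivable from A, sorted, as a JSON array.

FIRST iteration:
[1]
  A via A→a a: +{a}
  B via B→b: +{b}
  C via C→a b: +{a}
  S via S→a C: +{a}
  S via S→b A: +{b}
  FIRST[S]={a,b}  FIRST[A]={a}  FIRST[B]={b}  FIRST[C]={a}
[2]
  A via A→S B: +{b}
  FIRST[S]={a,b}  FIRST[A]={a,b}  FIRST[B]={b}  FIRST[C]={a}
[3] done
  FIRST[S]={a,b}  FIRST[A]={a,b}  FIRST[B]={b}  FIRST[C]={a}

FIRST(A) = ["a", "b"]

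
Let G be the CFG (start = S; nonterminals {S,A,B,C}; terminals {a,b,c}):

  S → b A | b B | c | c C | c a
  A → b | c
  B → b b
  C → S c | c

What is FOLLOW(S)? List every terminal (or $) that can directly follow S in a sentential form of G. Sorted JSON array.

FIRST iteration:
round 1:
  A via A→b: +{b}
  A via A→c: +{c}
  B via B→b b: +{b}
  C via C→c: +{c}
  S via S→b A: +{b}
  S via S→c: +{c}
  S: {b,c}  A: {b,c}  B: {b}  C: {c}
round 2:
  C via C→S c: +{b}
  S: {b,c}  A: {b,c}  B: {b}  C: {b,c}
round 3: (stable)
  S: {b,c}  A: {b,c}  B: {b}  C: {b,c}

FOLLOW sets:
seed FOLLOW(S) with $
[1]
  C→S c: FOLLOW(S) ⊇ FIRST(c) = {c}; new: +{c}
  S→b A: FOLLOW(A) ⊇ FOLLOW(S) ⊇ {$,c}; new: +{$,c}
  S→b B: FOLLOW(B) ⊇ FOLLOW(S) ⊇ {$,c}; new: +{$,c}
  S→c C: FOLLOW(C) ⊇ FOLLOW(S) ⊇ {$,c}; new: +{$,c}
  S: {$,c}  A: {$,c}  B: {$,c}  C: {$,c}
[2] — fixpoint
  S: {$,c}  A: {$,c}  B: {$,c}  C: {$,c}

FOLLOW(S) = ["$", "c"]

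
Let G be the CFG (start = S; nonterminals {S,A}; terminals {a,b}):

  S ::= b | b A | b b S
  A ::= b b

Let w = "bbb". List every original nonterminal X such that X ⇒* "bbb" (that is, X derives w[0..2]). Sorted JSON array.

CNF form of G:
  S -> T0 A | T0 X1 | b
  A -> T0 T0
  T0 -> b
  X1 -> T0 S

CYK table (by increasing span), restricted to cells inside w[0..2]:
  [0..0]={S,T0}  "b"  orig:{S}
  [1..1]={S,T0}  "b"  orig:{S}
  [2..2]={S,T0}  "b"  orig:{S}
  [0..1]={A,X1}  "bb"  orig:{A}
  [1..2]={A,X1}  "bb"  orig:{A}
  [0..2]={S}  "bbb"

Original NTs in T[0,2] deriving "bbb": ["S"]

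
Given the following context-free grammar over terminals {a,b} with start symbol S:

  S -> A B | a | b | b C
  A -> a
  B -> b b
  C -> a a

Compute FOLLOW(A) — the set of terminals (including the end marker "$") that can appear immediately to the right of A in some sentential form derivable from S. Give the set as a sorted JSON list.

FIRST iteration:
round 1:
  A via A→a: +{a}
  B via B→b b: +{b}
  C via C→a a: +{a}
  S via S→A B: +{a}
  S via S→b: +{b}
  FIRST(S)={a,b}  FIRST(A)={a}  FIRST(B)={b}  FIRST(C)={a}
round 2: — fixpoint
  FIRST(S)={a,b}  FIRST(A)={a}  FIRST(B)={b}  FIRST(C)={a}

FOLLOW iteration:
initialize: $ ∈ FOLLOW(S)
pass 1:
  S→A B: FOLLOW(A) ⊇ FIRST(B) = {b}; new: +{b}
  S→A B: FOLLOW(B) ⊇ FOLLOW(S) ⊇ {$}; new: +{$}
  S→b C: FOLLOW(C) ⊇ FOLLOW(S) ⊇ {$}; new: +{$}
  FOLLOW(S)={$}  FOLLOW(A)={b}  FOLLOW(B)={$}  FOLLOW(C)={$}
pass 2: — fixpoint
  FOLLOW(S)={$}  FOLLOW(A)={b}  FOLLOW(B)={$}  FOLLOW(C)={$}

FOLLOW(A) = ["b"]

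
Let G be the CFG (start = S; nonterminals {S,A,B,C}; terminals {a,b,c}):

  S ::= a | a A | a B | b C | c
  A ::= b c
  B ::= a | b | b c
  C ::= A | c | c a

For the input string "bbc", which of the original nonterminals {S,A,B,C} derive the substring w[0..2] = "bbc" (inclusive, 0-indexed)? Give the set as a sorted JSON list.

CNF form of G:
  S -> T0 C | T2 A | T2 B | a | c
  A -> T0 T1
  B -> T0 T1 | a | b
  C -> T0 T1 | T1 T2 | c
  T0 -> b
  T1 -> c
  T2 -> a

CYK fill (cells [i..j] with 0 ≤ i ≤ j ≤ 2 only):
  [0..0]={B,T0}  "b"  orig:{B}
  [1..1]={B,T0}  "b"  orig:{B}
  [2..2]={C,S,T1}  "c"  orig:{C,S}
  [0..1]=∅  "bb"
  [1..2]={A,B,C,S}  "bc"
  [0..2]={S}  "bbc"

Original NTs in T[0,2] deriving "bbc": ["S"]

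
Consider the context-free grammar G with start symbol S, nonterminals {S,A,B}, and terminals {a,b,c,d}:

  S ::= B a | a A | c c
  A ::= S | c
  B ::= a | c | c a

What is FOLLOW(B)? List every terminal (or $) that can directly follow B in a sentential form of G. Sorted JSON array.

Compute FIRST by fixpoint:
[1]
  A via A→c: +{c}
  B via B→a: +{a}
  B via B→c: +{c}
  S via S→B a: +{a,c}
  FIRST[S]={a,c}  FIRST[A]={c}  FIRST[B]={a,c}
[2]
  A via A→S: +{a}
  FIRST[S]={a,c}  FIRST[A]={a,c}  FIRST[B]={a,c}
[3] done
  FIRST[S]={a,c}  FIRST[A]={a,c}  FIRST[B]={a,c}

FOLLOW sets:
FOLLOW(S) := {$}
[1]
  S→B a: FOLLOW(B) ⊇ FIRST(a) = {a}; new: +{a}
  S→a A: FOLLOW(A) ⊇ FOLLOW(S) ⊇ {$}; new: +{$}
  FOLLOW(S)={$}  FOLLOW(A)={$}  FOLLOW(B)={a}
[2] (stable)
  FOLLOW(S)={$}  FOLLOW(A)={$}  FOLLOW(B)={a}

FOLLOW(B) = ["a"]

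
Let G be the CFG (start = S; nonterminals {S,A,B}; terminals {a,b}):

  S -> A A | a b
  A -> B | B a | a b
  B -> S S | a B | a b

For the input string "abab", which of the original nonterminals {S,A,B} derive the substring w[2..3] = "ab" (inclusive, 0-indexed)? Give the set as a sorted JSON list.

CNF form of G:
  S -> A A | T0 T1
  A -> B T0 | S S | T0 B | T0 T1
  B -> S S | T0 B | T0 T1
  T0 -> a
  T1 -> b

CYK fill (cells [i..j] with 2 ≤ i ≤ j ≤ 3 only):
  [2..2]={T0}  "a"  orig:{}
  [3..3]={T1}  "b"  orig:{}
  [2..3]={A,B,S}  "ab"

Original NTs in T[2,3] deriving "ab": ["A", "B", "S"]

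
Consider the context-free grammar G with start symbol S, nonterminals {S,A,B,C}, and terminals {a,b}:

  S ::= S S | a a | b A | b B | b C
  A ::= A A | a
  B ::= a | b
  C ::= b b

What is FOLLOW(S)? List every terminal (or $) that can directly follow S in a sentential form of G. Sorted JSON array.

Compute FIRST by fixpoint:
round 1:
  A via A→a: +{a}
  B via B→a: +{a}
  B via B→b: +{b}
  C via C→b b: +{b}
  S via S→a a: +{a}
  S via S→b A: +{b}
  FIRST(S)={a,b}  FIRST(A)={a}  FIRST(B)={a,b}  FIRST(C)={b}
round 2: (no change)
  FIRST(S)={a,b}  FIRST(A)={a}  FIRST(B)={a,b}  FIRST(C)={b}

FOLLOW iteration:
FOLLOW(S) := {$}
round 1:
  A→A A: FOLLOW(A) ⊇ FIRST(A) = {a}; new: +{a}
  S→S S: FOLLOW(S) ⊇ FIRST(S) = {a,b}; new: +{a,b}
  S→b A: FOLLOW(A) ⊇ FOLLOW(S) ⊇ {$,a,b}; new: +{$,b}
  S→b B: FOLLOW(B) ⊇ FOLLOW(S) ⊇ {$,a,b}; new: +{$,a,b}
  S→b C: FOLLOW(C) ⊇ FOLLOW(S) ⊇ {$,a,b}; new: +{$,a,b}
  S: {$,a,b}  A: {$,a,b}  B: {$,a,b}  C: {$,a,b}
round 2: (no change)
  S: {$,a,b}  A: {$,a,b}  B: {$,a,b}  C: {$,a,b}

FOLLOW(S) = ["$", "a", "b"]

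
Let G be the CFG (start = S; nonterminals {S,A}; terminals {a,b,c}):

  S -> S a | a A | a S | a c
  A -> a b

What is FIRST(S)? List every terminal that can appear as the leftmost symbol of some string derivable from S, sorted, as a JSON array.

Compute FIRST by fixpoint:
iter 1:
  A via A→a b: +{a}
  S via S→a A: +{a}
  FIRST[S]={a}  FIRST[A]={a}
iter 2: done
  FIRST[S]={a}  FIRST[A]={a}

FIRST(S) = ["a"]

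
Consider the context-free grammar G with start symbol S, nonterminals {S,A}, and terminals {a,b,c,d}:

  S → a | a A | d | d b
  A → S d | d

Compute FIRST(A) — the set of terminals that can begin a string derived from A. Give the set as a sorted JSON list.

FIRST iteration:
iter 1:
  A via A→d: +{d}
  S via S→a: +{a}
  S via S→d: +{d}
  FIRST(S)={a,d}  FIRST(A)={d}
iter 2:
  A via A→S d: +{a}
  FIRST(S)={a,d}  FIRST(A)={a,d}
iter 3: (no change)
  FIRST(S)={a,d}  FIRST(A)={a,d}

FIRST(A) = ["a", "d"]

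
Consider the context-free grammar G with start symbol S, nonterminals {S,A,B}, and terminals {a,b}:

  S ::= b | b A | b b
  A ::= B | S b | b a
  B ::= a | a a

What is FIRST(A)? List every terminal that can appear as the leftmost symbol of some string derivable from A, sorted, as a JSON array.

Compute FIRST by fixpoint:
iter 1:
  A via A→b a: +{b}
  B via B→a: +{a}
  S via S→b: +{b}
  FIRST[S]={b}  FIRST[A]={b}  FIRST[B]={a}
iter 2:
  A via A→B: +{a}
  FIRST[S]={b}  FIRST[A]={a,b}  FIRST[B]={a}
iter 3: — fixpoint
  FIRST[S]={b}  FIRST[A]={a,b}  FIRST[B]={a}

FIRST(A) = ["a", "b"]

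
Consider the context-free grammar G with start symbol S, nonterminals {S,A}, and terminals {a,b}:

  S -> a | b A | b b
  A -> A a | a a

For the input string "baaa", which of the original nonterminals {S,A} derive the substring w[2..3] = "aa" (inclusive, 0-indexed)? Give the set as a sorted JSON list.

Convert to CNF:
  S -> T1 A | T1 T1 | a
  A -> A T0 | T0 T0
  T0 -> a
  T1 -> b

CYK fill, restricted to cells inside w[2..3]:
  cell(2,2) a: {S,T0}  orig:{S}
  cell(3,3) a: {S,T0}  orig:{S}
  cell(2,3) aa: {A}

Original NTs in T[2,3] deriving "aa": ["A"]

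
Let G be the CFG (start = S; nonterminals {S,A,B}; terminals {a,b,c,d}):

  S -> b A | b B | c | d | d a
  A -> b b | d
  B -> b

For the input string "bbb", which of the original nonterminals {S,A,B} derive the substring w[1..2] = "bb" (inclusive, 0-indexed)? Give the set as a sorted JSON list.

Convert to CNF:
  S -> T0 A | T0 B | T1 T2 | c | d
  A -> T0 T0 | d
  B -> b
  T0 -> b
  T1 -> d
  T2 -> a

Fill CYK table bottom-up (cells [i..j] with 1 ≤ i ≤ j ≤ 2 only):
  cell(1,1) b: {B,T0}  orig:{B}
  cell(2,2) b: {B,T0}  orig:{B}
  cell(1,2) bb: {A,S}

Original NTs in T[1,2] deriving "bb": ["A", "S"]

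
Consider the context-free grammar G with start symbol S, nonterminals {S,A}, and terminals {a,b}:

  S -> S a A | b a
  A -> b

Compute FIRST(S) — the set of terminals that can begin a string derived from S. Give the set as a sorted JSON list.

FIRST sets, iterate to fixpoint:
pass 1:
  A via A→b: +{b}
  S via S→b a: +{b}
  FIRST[S]={b}  FIRST[A]={b}
pass 2: (no change)
  FIRST[S]={b}  FIRST[A]={b}

FIRST(S) = ["b"]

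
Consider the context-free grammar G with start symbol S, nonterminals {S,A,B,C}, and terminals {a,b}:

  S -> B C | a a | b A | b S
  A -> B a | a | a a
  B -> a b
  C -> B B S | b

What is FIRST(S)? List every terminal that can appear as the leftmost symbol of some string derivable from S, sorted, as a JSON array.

FIRST iteration:
[1]
  A via A→a: +{a}
  B via B→a b: +{a}
  C via C→B B S: +{a}
  C via C→b: +{b}
  S via S→B C: +{a}
  S via S→b A: +{b}
  FIRST[S]={a,b}  FIRST[A]={a}  FIRST[B]={a}  FIRST[C]={a,b}
[2] — fixpoint
  FIRST[S]={a,b}  FIRST[A]={a}  FIRST[B]={a}  FIRST[C]={a,b}

FIRST(S) = ["a", "b"]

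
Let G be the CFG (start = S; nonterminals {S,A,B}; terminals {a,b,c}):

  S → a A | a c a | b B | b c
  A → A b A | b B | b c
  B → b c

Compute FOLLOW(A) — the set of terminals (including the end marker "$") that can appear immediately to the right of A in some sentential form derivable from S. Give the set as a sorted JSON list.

Compute FIRST by fixpoint:
[1]
  A via A→b B: +{b}
  B via B→b c: +{b}
  S via S→a A: +{a}
  S via S→b B: +{b}
  S: {a,b}  A: {b}  B: {b}
[2] (stable)
  S: {a,b}  A: {b}  B: {b}

FOLLOW iteration:
initialize: $ ∈ FOLLOW(S)
[1]
  A→A b A: FOLLOW(A) ⊇ FIRST(b) = {b}; new: +{b}
  A→b B: FOLLOW(B) ⊇ FOLLOW(A) ⊇ {b}; new: +{b}
  S→a A: FOLLOW(A) ⊇ FOLLOW(S) ⊇ {$}; new: +{$}
  S→b B: FOLLOW(B) ⊇ FOLLOW(S) ⊇ {$}; new: +{$}
  FOLLOW(S)={$}  FOLLOW(A)={$,b}  FOLLOW(B)={$,b}
[2] — fixpoint
  FOLLOW(S)={$}  FOLLOW(A)={$,b}  FOLLOW(B)={$,b}

FOLLOW(A) = ["$", "b"]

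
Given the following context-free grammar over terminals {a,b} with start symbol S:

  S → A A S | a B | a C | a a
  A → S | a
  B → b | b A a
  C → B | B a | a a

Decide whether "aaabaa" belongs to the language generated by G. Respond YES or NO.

Convert to CNF:
  S -> A X5 | T0 B | T0 C | T0 T0
  A -> A X2 | T0 B | T0 C | T0 T0 | a
  B -> T1 X3 | b
  C -> B T0 | T0 T0 | T1 X4 | b
  T0 -> a
  T1 -> b
  X2 -> A S
  X3 -> A T0
  X4 -> A T0
  X5 -> A S

Fill CYK table bottom-up:
  [0..0]={A,T0}  "a"  orig:{A}
  [1..1]={A,T0}  "a"  orig:{A}
  [2..2]={A,T0}  "a"  orig:{A}
  [3..3]={B,C,T1}  "b"  orig:{B,C}
  [4..4]={A,T0}  "a"  orig:{A}
  [5..5]={A,T0}  "a"  orig:{A}
  [0..1]={A,C,S,X3,X4}  "aa"  orig:{A,C,S}
  [1..2]={A,C,S,X3,X4}  "aa"  orig:{A,C,S}
  [2..3]={A,S}  "ab"
  [3..4]={C}  "ba"
  [4..5]={A,C,S,X3,X4}  "aa"  orig:{A,C,S}
  [0..2]={A,S,X2,X3,X4,X5}  "aaa"  orig:{A,S}
  [1..3]={X2,X5}  "aab"  orig:{}
  [2..4]={A,S,X3,X4}  "aba"  orig:{A,S}
  [3..5]={B,C}  "baa"
  [0..3]={A,S,X2,X5}  "aaab"  orig:{A,S}
  [1..4]={X2,X5}  "aaba"  orig:{}
  [2..5]={A,S,X2,X3,X4,X5}  "abaa"  orig:{A,S}
  [0..4]={A,S,X2,X3,X4,X5}  "aaaba"  orig:{A,S}
  [1..5]={A,S,X2,X5}  "aabaa"  orig:{A,S}
  [0..5]={A,S,X2,X3,X4,X5}  "aaabaa"  orig:{A,S}

S ∈ T[0,5] ⇒ YES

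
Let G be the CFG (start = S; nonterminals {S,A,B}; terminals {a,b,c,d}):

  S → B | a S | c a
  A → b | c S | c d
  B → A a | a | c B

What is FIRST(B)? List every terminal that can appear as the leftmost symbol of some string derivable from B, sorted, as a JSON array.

FIRST sets, iterate to fixpoint:
[1]
  A via A→b: +{b}
  A via A→c S: +{c}
  B via B→A a: +{b,c}
  B via B→a: +{a}
  S via S→B: +{a,b,c}
  FIRST[S]={a,b,c}  FIRST[A]={b,c}  FIRST[B]={a,b,c}
[2] (stable)
  FIRST[S]={a,b,c}  FIRST[A]={b,c}  FIRST[B]={a,b,c}

FIRST(B) = ["a", "b", "c"]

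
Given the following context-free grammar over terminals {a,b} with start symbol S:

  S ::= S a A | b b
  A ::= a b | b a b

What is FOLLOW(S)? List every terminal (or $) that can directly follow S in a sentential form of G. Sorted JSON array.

Compute FIRST by fixpoint:
round 1:
  A via A→a b: +{a}
  A via A→b a b: +{b}
  S via S→b b: +{b}
  S: {b}  A: {a,b}
round 2: — fixpoint
  S: {b}  A: {a,b}

FOLLOW sets:
FOLLOW(S) := {$}
[1]
  S→S a A: FOLLOW(S) ⊇ FIRST(a) = {a}; new: +{a}
  S→S a A: FOLLOW(A) ⊇ FOLLOW(S) ⊇ {$,a}; new: +{$,a}
  FOLLOW(S)={$,a}  FOLLOW(A)={$,a}
[2] done
  FOLLOW(S)={$,a}  FOLLOW(A)={$,a}

FOLLOW(S) = ["$", "a"]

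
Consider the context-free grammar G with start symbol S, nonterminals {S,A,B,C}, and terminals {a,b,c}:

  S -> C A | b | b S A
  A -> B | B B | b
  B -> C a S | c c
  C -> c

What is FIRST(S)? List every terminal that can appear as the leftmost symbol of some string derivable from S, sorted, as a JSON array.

FIRST iteration:
iter 1:
  A via A→b: +{b}
  B via B→c c: +{c}
  C via C→c: +{c}
  S via S→C A: +{c}
  S via S→b: +{b}
  S: {b,c}  A: {b}  B: {c}  C: {c}
iter 2:
  A via A→B: +{c}
  S: {b,c}  A: {b,c}  B: {c}  C: {c}
iter 3: (stable)
  S: {b,c}  A: {b,c}  B: {c}  C: {c}

FIRST(S) = ["b", "c"]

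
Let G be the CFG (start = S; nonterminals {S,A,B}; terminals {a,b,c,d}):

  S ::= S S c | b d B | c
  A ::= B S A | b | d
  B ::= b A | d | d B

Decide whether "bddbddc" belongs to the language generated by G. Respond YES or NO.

CNF form of G:
  S -> S X4 | T0 X5 | c
  A -> B X3 | b | d
  B -> T0 A | T1 B | d
  T0 -> b
  T1 -> d
  T2 -> c
  X3 -> S A
  X4 -> S T2
  X5 -> T1 B

CYK fill:
  T[0,0] 'b' = {A,T0}  orig:{A}
  T[1,1] 'd' = {A,B,T1}  orig:{A,B}
  T[2,2] 'd' = {A,B,T1}  orig:{A,B}
  T[3,3] 'b' = {A,T0}  orig:{A}
  T[4,4] 'd' = {A,B,T1}  orig:{A,B}
  T[5,5] 'd' = {A,B,T1}  orig:{A,B}
  T[6,6] 'c' = {S,T2}  orig:{S}
  T[0,1] 'bd' = {B}
  T[1,2] 'dd' = {B,X5}  orig:{B}
  T[2,3] 'db' = ∅
  T[3,4] 'bd' = {B}
  T[4,5] 'dd' = {B,X5}  orig:{B}
  T[5,6] 'dc' = ∅
  T[0,2] 'bdd' = {S}
  T[1,3] 'ddb' = ∅
  T[2,4] 'dbd' = {B,X5}  orig:{B}
  T[3,5] 'bdd' = {S}
  T[4,6] 'ddc' = ∅
  T[0,3] 'bddb' = {X3}  orig:{}
  T[1,4] 'ddbd' = {B,X5}  orig:{B}
  T[2,5] 'dbdd' = ∅
  T[3,6] 'bddc' = {X4}  orig:{}
  T[0,4] 'bddbd' = {S}
  T[1,5] 'ddbdd' = ∅
  T[2,6] 'dbddc' = ∅
  T[0,5] 'bddbdd' = {X3}  orig:{}
  T[1,6] 'ddbddc' = ∅
  T[0,6] 'bddbddc' = {S}

S ∈ T[0,6] ⇒ YES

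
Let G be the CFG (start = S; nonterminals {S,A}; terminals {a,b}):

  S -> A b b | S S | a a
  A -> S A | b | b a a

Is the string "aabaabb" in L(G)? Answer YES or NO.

CNF form of G:
  S -> A X3 | S S | T1 T1
  A -> S A | T0 X2 | b
  T0 -> b
  T1 -> a
  X2 -> T1 T1
  X3 -> T0 T0

CYK fill:
  T[0,0] 'a' = {T1}  orig:{}
  T[1,1] 'a' = {T1}  orig:{}
  T[2,2] 'b' = {A,T0}  orig:{A}
  T[3,3] 'a' = {T1}  orig:{}
  T[4,4] 'a' = {T1}  orig:{}
  T[5,5] 'b' = {A,T0}  orig:{A}
  T[6,6] 'b' = {A,T0}  orig:{A}
  T[0,1] 'aa' = {S,X2}  orig:{S}
  T[1,2] 'ab' = ∅
  T[2,3] 'ba' = ∅
  T[3,4] 'aa' = {S,X2}  orig:{S}
  T[4,5] 'ab' = ∅
  T[5,6] 'bb' = {X3}  orig:{}
  T[0,2] 'aab' = {A}
  T[1,3] 'aba' = ∅
  T[2,4] 'baa' = {A}
  T[3,5] 'aab' = {A}
  T[4,6] 'abb' = ∅
  T[0,3] 'aaba' = ∅
  T[1,4] 'abaa' = ∅
  T[2,5] 'baab' = ∅
  T[3,6] 'aabb' = ∅
  T[0,4] 'aabaa' = {A}
  T[1,5] 'abaab' = ∅
  T[2,6] 'baabb' = {S}
  T[0,5] 'aabaab' = ∅
  T[1,6] 'abaabb' = ∅
  T[0,6] 'aabaabb' = {S}

S ∈ T[0,6] ⇒ YES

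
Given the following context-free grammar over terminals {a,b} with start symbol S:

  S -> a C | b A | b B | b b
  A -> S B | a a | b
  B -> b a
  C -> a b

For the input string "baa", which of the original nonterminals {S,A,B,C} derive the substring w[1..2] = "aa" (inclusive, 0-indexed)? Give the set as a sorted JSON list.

CNF form of G:
  S -> T0 C | T1 A | T1 B | T1 T1
  A -> S B | T0 T0 | b
  B -> T1 T0
  C -> T0 T1
  T0 -> a
  T1 -> b

CYK table (by increasing span) — only the sub-triangle for w[1..2]:
  [1..1]={T0}  "a"  orig:{}
  [2..2]={T0}  "a"  orig:{}
  [1..2]={A}  "aa"

Original NTs in T[1,2] deriving "aa": ["A"]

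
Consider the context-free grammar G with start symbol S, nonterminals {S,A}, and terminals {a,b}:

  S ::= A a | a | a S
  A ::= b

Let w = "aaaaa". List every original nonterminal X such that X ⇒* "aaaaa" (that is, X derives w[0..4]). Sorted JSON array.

CNF form of G:
  S -> A T0 | T0 S | a
  A -> b
  T0 -> a

CYK table (by increasing span), restricted to cells inside w[0..4]:
  [0..0]={S,T0}  "a"  orig:{S}
  [1..1]={S,T0}  "a"  orig:{S}
  [2..2]={S,T0}  "a"  orig:{S}
  [3..3]={S,T0}  "a"  orig:{S}
  [4..4]={S,T0}  "a"  orig:{S}
  [0..1]={S}  "aa"
  [1..2]={S}  "aa"
  [2..3]={S}  "aa"
  [3..4]={S}  "aa"
  [0..2]={S}  "aaa"
  [1..3]={S}  "aaa"
  [2..4]={S}  "aaa"
  [0..3]={S}  "aaaa"
  [1..4]={S}  "aaaa"
  [0..4]={S}  "aaaaa"

Original NTs in T[0,4] deriving "aaaaa": ["S"]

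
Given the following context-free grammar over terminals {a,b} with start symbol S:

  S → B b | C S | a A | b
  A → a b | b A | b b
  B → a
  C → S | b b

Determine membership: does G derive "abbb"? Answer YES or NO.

CNF form of G:
  S -> B T1 | C S | T0 A | b
  A -> T0 T1 | T1 A | T1 T1
  B -> a
  C -> B T1 | C S | T0 A | T1 T1 | b
  T0 -> a
  T1 -> b

Fill CYK table bottom-up:
  cell(0,0) a: {B,T0}  orig:{B}
  cell(1,1) b: {C,S,T1}  orig:{C,S}
  cell(2,2) b: {C,S,T1}  orig:{C,S}
  cell(3,3) b: {C,S,T1}  orig:{C,S}
  cell(0,1) ab: {A,C,S}
  cell(1,2) bb: {A,C,S}
  cell(2,3) bb: {A,C,S}
  cell(0,2) abb: {C,S}
  cell(1,3) bbb: {A,C,S}
  cell(0,3) abbb: {C,S}

S ∈ T[0,3] ⇒ YES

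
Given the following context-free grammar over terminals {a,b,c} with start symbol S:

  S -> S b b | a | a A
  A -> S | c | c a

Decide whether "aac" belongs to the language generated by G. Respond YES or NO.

Convert to CNF:
  S -> S X4 | T1 A | a
  A -> S X3 | T1 A | T2 T1 | a | c
  T0 -> b
  T1 -> a
  T2 -> c
  X3 -> T0 T0
  X4 -> T0 T0

CYK table (by increasing span):
  T[0,0] 'a' = {A,S,T1}  orig:{A,S}
  T[1,1] 'a' = {A,S,T1}  orig:{A,S}
  T[2,2] 'c' = {A,T2}  orig:{A}
  T[0,1] 'aa' = {A,S}
  T[1,2] 'ac' = {A,S}
  T[0,2] 'aac' = {A,S}

S ∈ T[0,2] ⇒ YES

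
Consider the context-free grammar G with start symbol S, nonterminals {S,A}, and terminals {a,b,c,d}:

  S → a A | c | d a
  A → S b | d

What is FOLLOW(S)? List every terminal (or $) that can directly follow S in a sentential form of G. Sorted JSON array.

FIRST sets, iterate to fixpoint:
pass 1:
  A via A→d: +{d}
  S via S→a A: +{a}
  S via S→c: +{c}
  S via S→d a: +{d}
  FIRST[S]={a,c,d}  FIRST[A]={d}
pass 2:
  A via A→S b: +{a,c}
  FIRST[S]={a,c,d}  FIRST[A]={a,c,d}
pass 3: (no change)
  FIRST[S]={a,c,d}  FIRST[A]={a,c,d}

FOLLOW sets:
initialize: $ ∈ FOLLOW(S)
[1]
  A→S b: FOLLOW(S) ⊇ FIRST(b) = {b}; new: +{b}
  S→a A: FOLLOW(A) ⊇ FOLLOW(S) ⊇ {$,b}; new: +{$,b}
  S: {$,b}  A: {$,b}
[2] done
  S: {$,b}  A: {$,b}

FOLLOW(S) = ["$", "b"]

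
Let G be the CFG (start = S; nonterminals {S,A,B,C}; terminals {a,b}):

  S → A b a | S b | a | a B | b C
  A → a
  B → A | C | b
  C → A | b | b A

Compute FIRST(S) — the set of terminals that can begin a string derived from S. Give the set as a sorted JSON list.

Compute FIRST by fixpoint:
[1]
  A via A→a: +{a}
  B via B→A: +{a}
  B via B→b: +{b}
  C via C→A: +{a}
  C via C→b: +{b}
  S via S→A b a: +{a}
  S via S→b C: +{b}
  FIRST[S]={a,b}  FIRST[A]={a}  FIRST[B]={a,b}  FIRST[C]={a,b}
[2] (stable)
  FIRST[S]={a,b}  FIRST[A]={a}  FIRST[B]={a,b}  FIRST[C]={a,b}

FIRST(S) = ["a", "b"]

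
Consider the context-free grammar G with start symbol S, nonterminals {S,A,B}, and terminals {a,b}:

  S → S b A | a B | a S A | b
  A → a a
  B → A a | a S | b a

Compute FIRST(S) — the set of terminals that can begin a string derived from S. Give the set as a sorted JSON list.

FIRST sets, iterate to fixpoint:
pass 1:
  A via A→a a: +{a}
  B via B→A a: +{a}
  B via B→b a: +{b}
  S via S→a B: +{a}
  S via S→b: +{b}
  S: {a,b}  A: {a}  B: {a,b}
pass 2: — fixpoint
  S: {a,b}  A: {a}  B: {a,b}

FIRST(S) = ["a", "b"]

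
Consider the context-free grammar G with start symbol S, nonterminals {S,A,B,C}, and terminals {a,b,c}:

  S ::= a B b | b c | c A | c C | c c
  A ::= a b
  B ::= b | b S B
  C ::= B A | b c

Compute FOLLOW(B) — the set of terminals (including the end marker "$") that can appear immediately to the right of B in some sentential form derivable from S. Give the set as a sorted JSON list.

FIRST iteration:
[1]
  A via A→a b: +{a}
  B via B→b: +{b}
  C via C→B A: +{b}
  S via S→a B b: +{a}
  S via S→b c: +{b}
  S via S→c A: +{c}
  S: {a,b,c}  A: {a}  B: {b}  C: {b}
[2] done
  S: {a,b,c}  A: {a}  B: {b}  C: {b}

FOLLOW sets:
initialize: $ ∈ FOLLOW(S)
pass 1:
  B→b S B: FOLLOW(S) ⊇ FIRST(B) = {b}; new: +{b}
  C→B A: FOLLOW(B) ⊇ FIRST(A) = {a}; new: +{a}
  S→a B b: FOLLOW(B) ⊇ FIRST(b) = {b}; new: +{b}
  S→c A: FOLLOW(A) ⊇ FOLLOW(S) ⊇ {$,b}; new: +{$,b}
  S→c C: FOLLOW(C) ⊇ FOLLOW(S) ⊇ {$,b}; new: +{$,b}
  FOLLOW(S)={$,b}  FOLLOW(A)={$,b}  FOLLOW(B)={a,b}  FOLLOW(C)={$,b}
pass 2: — fixpoint
  FOLLOW(S)={$,b}  FOLLOW(A)={$,b}  FOLLOW(B)={a,b}  FOLLOW(C)={$,b}

FOLLOW(B) = ["a", "b"]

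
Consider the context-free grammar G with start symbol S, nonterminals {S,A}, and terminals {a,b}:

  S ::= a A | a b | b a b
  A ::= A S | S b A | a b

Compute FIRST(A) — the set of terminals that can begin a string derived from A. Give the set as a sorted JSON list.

FIRST iteration:
[1]
  A via A→a b: +{a}
  S via S→a A: +{a}
  S via S→b a b: +{b}
  FIRST(S)={a,b}  FIRST(A)={a}
[2]
  A via A→S b A: +{b}
  FIRST(S)={a,b}  FIRST(A)={a,b}
[3] (stable)
  FIRST(S)={a,b}  FIRST(A)={a,b}

FIRST(A) = ["a", "b"]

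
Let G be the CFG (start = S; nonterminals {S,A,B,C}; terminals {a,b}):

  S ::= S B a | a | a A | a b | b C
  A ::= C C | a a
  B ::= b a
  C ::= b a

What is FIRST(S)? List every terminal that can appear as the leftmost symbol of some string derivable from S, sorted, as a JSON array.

Compute FIRST by fixpoint:
iter 1:
  A via A→a a: +{a}
  B via B→b a: +{b}
  C via C→b a: +{b}
  S via S→a: +{a}
  S via S→b C: +{b}
  FIRST(S)={a,b}  FIRST(A)={a}  FIRST(B)={b}  FIRST(C)={b}
iter 2:
  A via A→C C: +{b}
  FIRST(S)={a,b}  FIRST(A)={a,b}  FIRST(B)={b}  FIRST(C)={b}
iter 3: (no change)
  FIRST(S)={a,b}  FIRST(A)={a,b}  FIRST(B)={b}  FIRST(C)={b}

FIRST(S) = ["a", "b"]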